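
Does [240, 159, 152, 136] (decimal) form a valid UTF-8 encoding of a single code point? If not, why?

valid

Leading byte 0xF0 = 11110000 → 4-byte form.
Continuation bytes 0x9F=10011111, 0x98=10011000, 0x88=10001000 all match 10xxxxxx.
Decoded value 0x1F608 is ≥ 0x10000 (shortest form) and not a surrogate.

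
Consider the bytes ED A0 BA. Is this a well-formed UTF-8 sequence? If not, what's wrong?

Structurally a 3-byte sequence; payload = 0xD83A.
But 0xD83A is in U+D800–U+DFFF, the surrogate range. Surrogates are not Unicode scalar values and are forbidden in UTF-8.

invalid (encodes a surrogate (U+D800–U+DFFF))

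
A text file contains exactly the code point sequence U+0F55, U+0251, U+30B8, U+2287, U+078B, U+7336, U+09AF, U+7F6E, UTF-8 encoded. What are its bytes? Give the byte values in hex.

E0 BD 95 C9 91 E3 82 B8 E2 8A 87 DE 8B E7 8C B6 E0 A6 AF E7 BD AE

U+0F55: 3-byte form → E0 BD 95.
U+0251: 2-byte form → C9 91.
U+30B8: 3-byte form → E3 82 B8.
U+2287: 3-byte form → E2 8A 87.
U+078B: 2-byte form → DE 8B.
U+7336: 3-byte form → E7 8C B6.
U+09AF: 3-byte form → E0 A6 AF.
U+7F6E: 3-byte form → E7 BD AE.
Concatenated (22 bytes): E0 BD 95 C9 91 E3 82 B8 E2 8A 87 DE 8B E7 8C B6 E0 A6 AF E7 BD AE.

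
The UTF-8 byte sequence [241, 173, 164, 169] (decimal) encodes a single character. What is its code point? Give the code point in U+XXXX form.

U+6D929

Leading byte 0xF1 = 11110001 matches 11110xxx → 4-byte sequence.
Byte 1: 0xF1 = 11110001, payload 001 (3 bits).
Byte 2: 0xAD = 10101101 (10xxxxxx ✓), payload 101101.
Byte 3: 0xA4 = 10100100 (10xxxxxx ✓), payload 100100.
Byte 4: 0xA9 = 10101001 (10xxxxxx ✓), payload 101001.
Concatenate: 001101101100100101001 = 0x6D929 (21 bits → U+6D929).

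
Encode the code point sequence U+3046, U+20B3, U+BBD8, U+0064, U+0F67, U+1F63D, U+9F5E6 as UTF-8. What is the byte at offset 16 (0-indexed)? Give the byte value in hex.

0xBD

U+3046 → 3-byte form E3 81 86 at offsets 0–2.
U+20B3 → 3-byte form E2 82 B3 at offsets 3–5.
U+BBD8 → 3-byte form EB AF 98 at offsets 6–8.
U+0064 → 1-byte form 64 at offsets 9–9.
U+0F67 → 3-byte form E0 BD A7 at offsets 10–12.
U+1F63D → 4-byte form F0 9F 98 BD at offsets 13–16.
Offset 16 falls in char 6's range; it's byte 4 of F0 9F 98 BD = 0xBD.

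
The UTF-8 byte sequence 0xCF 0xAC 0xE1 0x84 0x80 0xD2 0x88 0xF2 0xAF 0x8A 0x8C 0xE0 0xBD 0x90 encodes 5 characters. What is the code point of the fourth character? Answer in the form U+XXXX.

Offset 0: leading byte 0xCF = 11001111 → 2-byte char #1 = CF AC.
Offset 2: leading byte 0xE1 = 11100001 → 3-byte char #2 = E1 84 80.
Offset 5: leading byte 0xD2 = 11010010 → 2-byte char #3 = D2 88.
Offset 7: leading byte 0xF2 = 11110010 → 4-byte char #4 = F2 AF 8A 8C.
Leading byte 0xF2 = 11110010 matches 11110xxx → 4-byte sequence.
Byte 1: 0xF2 = 11110010, payload 010 (3 bits).
Byte 2: 0xAF = 10101111 (10xxxxxx ✓), payload 101111.
Byte 3: 0x8A = 10001010 (10xxxxxx ✓), payload 001010.
Byte 4: 0x8C = 10001100 (10xxxxxx ✓), payload 001100.
Concatenate: 010101111001010001100 = 0xAF28C (21 bits → U+AF28C).

U+AF28C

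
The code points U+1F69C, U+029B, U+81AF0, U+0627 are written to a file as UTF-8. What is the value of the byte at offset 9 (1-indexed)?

1-indexed offset 9 is 0-indexed offset 8.
U+1F69C → 4-byte form F0 9F 9A 9C at offsets 0–3.
U+029B → 2-byte form CA 9B at offsets 4–5.
U+81AF0 → 4-byte form F2 81 AB B0 at offsets 6–9.
Offset 8 falls in char 3's range; it's byte 3 of F2 81 AB B0 = 0xAB.

0xAB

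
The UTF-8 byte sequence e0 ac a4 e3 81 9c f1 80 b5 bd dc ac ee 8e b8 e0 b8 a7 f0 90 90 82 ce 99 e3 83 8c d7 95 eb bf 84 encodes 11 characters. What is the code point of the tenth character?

U+05D5

Offset 0: leading byte 0xE0 = 11100000 → 3-byte char #1 = E0 AC A4.
Offset 3: leading byte 0xE3 = 11100011 → 3-byte char #2 = E3 81 9C.
Offset 6: leading byte 0xF1 = 11110001 → 4-byte char #3 = F1 80 B5 BD.
Offset 10: leading byte 0xDC = 11011100 → 2-byte char #4 = DC AC.
Offset 12: leading byte 0xEE = 11101110 → 3-byte char #5 = EE 8E B8.
Offset 15: leading byte 0xE0 = 11100000 → 3-byte char #6 = E0 B8 A7.
Offset 18: leading byte 0xF0 = 11110000 → 4-byte char #7 = F0 90 90 82.
Offset 22: leading byte 0xCE = 11001110 → 2-byte char #8 = CE 99.
Offset 24: leading byte 0xE3 = 11100011 → 3-byte char #9 = E3 83 8C.
Offset 27: leading byte 0xD7 = 11010111 → 2-byte char #10 = D7 95.
Leading byte 0xD7 = 11010111 matches 110xxxxx → 2-byte sequence.
Byte 1: 0xD7 = 11010111, payload 10111 (5 bits).
Byte 2: 0x95 = 10010101 (10xxxxxx ✓), payload 010101.
Concatenate: 10111010101 = 0x5D5 (11 bits → U+05D5).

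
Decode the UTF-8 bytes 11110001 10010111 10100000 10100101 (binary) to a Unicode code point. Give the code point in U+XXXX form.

U+57825

Leading byte 0xF1 = 11110001 matches 11110xxx → 4-byte sequence.
Byte 1: 0xF1 = 11110001, payload 001 (3 bits).
Byte 2: 0x97 = 10010111 (10xxxxxx ✓), payload 010111.
Byte 3: 0xA0 = 10100000 (10xxxxxx ✓), payload 100000.
Byte 4: 0xA5 = 10100101 (10xxxxxx ✓), payload 100101.
Concatenate: 001010111100000100101 = 0x57825 (21 bits → U+57825).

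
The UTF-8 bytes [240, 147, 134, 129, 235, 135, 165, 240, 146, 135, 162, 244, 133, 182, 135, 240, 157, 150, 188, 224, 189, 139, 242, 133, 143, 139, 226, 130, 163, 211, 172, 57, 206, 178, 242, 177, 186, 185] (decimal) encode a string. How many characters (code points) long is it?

12

Byte at offset 0: 0xF0 = 11110000 → 4-byte char (#1). Advance 4.
Byte at offset 4: 0xEB = 11101011 → 3-byte char (#2). Advance 3.
Byte at offset 7: 0xF0 = 11110000 → 4-byte char (#3). Advance 4.
Byte at offset 11: 0xF4 = 11110100 → 4-byte char (#4). Advance 4.
Byte at offset 15: 0xF0 = 11110000 → 4-byte char (#5). Advance 4.
Byte at offset 19: 0xE0 = 11100000 → 3-byte char (#6). Advance 3.
Byte at offset 22: 0xF2 = 11110010 → 4-byte char (#7). Advance 4.
Byte at offset 26: 0xE2 = 11100010 → 3-byte char (#8). Advance 3.
Byte at offset 29: 0xD3 = 11010011 → 2-byte char (#9). Advance 2.
Byte at offset 31: 0x39 = 00111001 → 1-byte char (#10). Advance 1.
Byte at offset 32: 0xCE = 11001110 → 2-byte char (#11). Advance 2.
Byte at offset 34: 0xF2 = 11110010 → 4-byte char (#12). Advance 4.
Reached end at offset 38 after 12 code points.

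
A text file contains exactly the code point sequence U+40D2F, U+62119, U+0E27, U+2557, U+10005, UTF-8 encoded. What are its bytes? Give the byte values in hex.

F1 80 B4 AF F1 A2 84 99 E0 B8 A7 E2 95 97 F0 90 80 85

U+40D2F: 4-byte form → F1 80 B4 AF.
U+62119: 4-byte form → F1 A2 84 99.
U+0E27: 3-byte form → E0 B8 A7.
U+2557: 3-byte form → E2 95 97.
U+10005: 4-byte form → F0 90 80 85.
Concatenated (18 bytes): F1 80 B4 AF F1 A2 84 99 E0 B8 A7 E2 95 97 F0 90 80 85.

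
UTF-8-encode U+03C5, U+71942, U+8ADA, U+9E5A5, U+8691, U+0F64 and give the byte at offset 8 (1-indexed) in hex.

1-indexed offset 8 is 0-indexed offset 7.
U+03C5 → 2-byte form CF 85 at offsets 0–1.
U+71942 → 4-byte form F1 B1 A5 82 at offsets 2–5.
U+8ADA → 3-byte form E8 AB 9A at offsets 6–8.
Offset 7 falls in char 3's range; it's byte 2 of E8 AB 9A = 0xAB.

0xAB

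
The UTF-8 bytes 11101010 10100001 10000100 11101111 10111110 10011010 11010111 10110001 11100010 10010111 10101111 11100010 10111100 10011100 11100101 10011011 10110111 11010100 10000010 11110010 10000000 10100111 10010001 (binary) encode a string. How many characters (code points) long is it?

Byte at offset 0: 0xEA = 11101010 → 3-byte char (#1). Advance 3.
Byte at offset 3: 0xEF = 11101111 → 3-byte char (#2). Advance 3.
Byte at offset 6: 0xD7 = 11010111 → 2-byte char (#3). Advance 2.
Byte at offset 8: 0xE2 = 11100010 → 3-byte char (#4). Advance 3.
Byte at offset 11: 0xE2 = 11100010 → 3-byte char (#5). Advance 3.
Byte at offset 14: 0xE5 = 11100101 → 3-byte char (#6). Advance 3.
Byte at offset 17: 0xD4 = 11010100 → 2-byte char (#7). Advance 2.
Byte at offset 19: 0xF2 = 11110010 → 4-byte char (#8). Advance 4.
Reached end at offset 23 after 8 code points.

8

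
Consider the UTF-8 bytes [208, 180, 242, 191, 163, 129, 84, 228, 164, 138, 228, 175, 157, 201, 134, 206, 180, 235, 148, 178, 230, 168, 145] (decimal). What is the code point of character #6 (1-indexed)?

Offset 0: leading byte 0xD0 = 11010000 → 2-byte char #1 = D0 B4.
Offset 2: leading byte 0xF2 = 11110010 → 4-byte char #2 = F2 BF A3 81.
Offset 6: leading byte 0x54 = 01010100 → 1-byte char #3 = 54.
Offset 7: leading byte 0xE4 = 11100100 → 3-byte char #4 = E4 A4 8A.
Offset 10: leading byte 0xE4 = 11100100 → 3-byte char #5 = E4 AF 9D.
Offset 13: leading byte 0xC9 = 11001001 → 2-byte char #6 = C9 86.
Leading byte 0xC9 = 11001001 matches 110xxxxx → 2-byte sequence.
Byte 1: 0xC9 = 11001001, payload 01001 (5 bits).
Byte 2: 0x86 = 10000110 (10xxxxxx ✓), payload 000110.
Concatenate: 01001000110 = 0x246 (11 bits → U+0246).

U+0246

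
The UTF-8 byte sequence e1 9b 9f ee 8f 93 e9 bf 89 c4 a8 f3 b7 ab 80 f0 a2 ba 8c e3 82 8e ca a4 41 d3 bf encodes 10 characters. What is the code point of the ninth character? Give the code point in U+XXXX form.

Offset 0: leading byte 0xE1 = 11100001 → 3-byte char #1 = E1 9B 9F.
Offset 3: leading byte 0xEE = 11101110 → 3-byte char #2 = EE 8F 93.
Offset 6: leading byte 0xE9 = 11101001 → 3-byte char #3 = E9 BF 89.
Offset 9: leading byte 0xC4 = 11000100 → 2-byte char #4 = C4 A8.
Offset 11: leading byte 0xF3 = 11110011 → 4-byte char #5 = F3 B7 AB 80.
Offset 15: leading byte 0xF0 = 11110000 → 4-byte char #6 = F0 A2 BA 8C.
Offset 19: leading byte 0xE3 = 11100011 → 3-byte char #7 = E3 82 8E.
Offset 22: leading byte 0xCA = 11001010 → 2-byte char #8 = CA A4.
Offset 24: leading byte 0x41 = 01000001 → 1-byte char #9 = 41.
Leading byte 0x41 = 01000001 matches 0xxxxxxx → 1-byte sequence.
Byte 1: 0x41 = 01000001, payload 1000001 (7 bits).
Concatenate: 1000001 = 0x41 (7 bits → U+0041).

U+0041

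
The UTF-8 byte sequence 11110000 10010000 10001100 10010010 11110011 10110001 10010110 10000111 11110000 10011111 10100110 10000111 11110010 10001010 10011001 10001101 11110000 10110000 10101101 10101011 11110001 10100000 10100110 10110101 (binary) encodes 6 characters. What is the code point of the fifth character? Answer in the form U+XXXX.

U+30B6B

Offset 0: leading byte 0xF0 = 11110000 → 4-byte char #1 = F0 90 8C 92.
Offset 4: leading byte 0xF3 = 11110011 → 4-byte char #2 = F3 B1 96 87.
Offset 8: leading byte 0xF0 = 11110000 → 4-byte char #3 = F0 9F A6 87.
Offset 12: leading byte 0xF2 = 11110010 → 4-byte char #4 = F2 8A 99 8D.
Offset 16: leading byte 0xF0 = 11110000 → 4-byte char #5 = F0 B0 AD AB.
Leading byte 0xF0 = 11110000 matches 11110xxx → 4-byte sequence.
Byte 1: 0xF0 = 11110000, payload 000 (3 bits).
Byte 2: 0xB0 = 10110000 (10xxxxxx ✓), payload 110000.
Byte 3: 0xAD = 10101101 (10xxxxxx ✓), payload 101101.
Byte 4: 0xAB = 10101011 (10xxxxxx ✓), payload 101011.
Concatenate: 000110000101101101011 = 0x30B6B (21 bits → U+30B6B).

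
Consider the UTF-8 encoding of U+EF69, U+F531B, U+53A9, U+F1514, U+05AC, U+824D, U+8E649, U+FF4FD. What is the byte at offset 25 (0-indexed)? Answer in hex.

U+EF69 → 3-byte form EE BD A9 at offsets 0–2.
U+F531B → 4-byte form F3 B5 8C 9B at offsets 3–6.
U+53A9 → 3-byte form E5 8E A9 at offsets 7–9.
U+F1514 → 4-byte form F3 B1 94 94 at offsets 10–13.
U+05AC → 2-byte form D6 AC at offsets 14–15.
U+824D → 3-byte form E8 89 8D at offsets 16–18.
U+8E649 → 4-byte form F2 8E 99 89 at offsets 19–22.
U+FF4FD → 4-byte form F3 BF 93 BD at offsets 23–26.
Offset 25 falls in char 8's range; it's byte 3 of F3 BF 93 BD = 0x93.

0x93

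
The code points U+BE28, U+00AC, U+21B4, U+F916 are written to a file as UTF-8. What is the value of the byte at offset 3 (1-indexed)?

0xA8

1-indexed offset 3 is 0-indexed offset 2.
U+BE28 → 3-byte form EB B8 A8 at offsets 0–2.
Offset 2 falls in char 1's range; it's byte 3 of EB B8 A8 = 0xA8.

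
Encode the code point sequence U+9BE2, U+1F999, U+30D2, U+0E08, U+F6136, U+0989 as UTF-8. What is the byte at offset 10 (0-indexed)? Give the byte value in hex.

0xE0

U+9BE2 → 3-byte form E9 AF A2 at offsets 0–2.
U+1F999 → 4-byte form F0 9F A6 99 at offsets 3–6.
U+30D2 → 3-byte form E3 83 92 at offsets 7–9.
U+0E08 → 3-byte form E0 B8 88 at offsets 10–12.
Offset 10 falls in char 4's range; it's byte 1 of E0 B8 88 = 0xE0.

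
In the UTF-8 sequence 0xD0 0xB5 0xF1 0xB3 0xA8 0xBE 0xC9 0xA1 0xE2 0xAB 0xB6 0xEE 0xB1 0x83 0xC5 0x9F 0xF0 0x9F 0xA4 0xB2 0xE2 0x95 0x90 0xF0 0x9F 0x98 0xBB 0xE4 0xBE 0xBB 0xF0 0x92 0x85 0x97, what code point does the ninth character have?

U+1F63B

Offset 0: leading byte 0xD0 = 11010000 → 2-byte char #1 = D0 B5.
Offset 2: leading byte 0xF1 = 11110001 → 4-byte char #2 = F1 B3 A8 BE.
Offset 6: leading byte 0xC9 = 11001001 → 2-byte char #3 = C9 A1.
Offset 8: leading byte 0xE2 = 11100010 → 3-byte char #4 = E2 AB B6.
Offset 11: leading byte 0xEE = 11101110 → 3-byte char #5 = EE B1 83.
Offset 14: leading byte 0xC5 = 11000101 → 2-byte char #6 = C5 9F.
Offset 16: leading byte 0xF0 = 11110000 → 4-byte char #7 = F0 9F A4 B2.
Offset 20: leading byte 0xE2 = 11100010 → 3-byte char #8 = E2 95 90.
Offset 23: leading byte 0xF0 = 11110000 → 4-byte char #9 = F0 9F 98 BB.
Leading byte 0xF0 = 11110000 matches 11110xxx → 4-byte sequence.
Byte 1: 0xF0 = 11110000, payload 000 (3 bits).
Byte 2: 0x9F = 10011111 (10xxxxxx ✓), payload 011111.
Byte 3: 0x98 = 10011000 (10xxxxxx ✓), payload 011000.
Byte 4: 0xBB = 10111011 (10xxxxxx ✓), payload 111011.
Concatenate: 000011111011000111011 = 0x1F63B (21 bits → U+1F63B).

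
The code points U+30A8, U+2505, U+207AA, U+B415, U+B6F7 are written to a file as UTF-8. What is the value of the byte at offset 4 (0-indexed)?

0x94

U+30A8 → 3-byte form E3 82 A8 at offsets 0–2.
U+2505 → 3-byte form E2 94 85 at offsets 3–5.
Offset 4 falls in char 2's range; it's byte 2 of E2 94 85 = 0x94.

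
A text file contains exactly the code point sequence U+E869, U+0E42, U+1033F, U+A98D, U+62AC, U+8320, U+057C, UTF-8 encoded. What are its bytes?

EE A1 A9 E0 B9 82 F0 90 8C BF EA A6 8D E6 8A AC E8 8C A0 D5 BC

U+E869: 3-byte form → EE A1 A9.
U+0E42: 3-byte form → E0 B9 82.
U+1033F: 4-byte form → F0 90 8C BF.
U+A98D: 3-byte form → EA A6 8D.
U+62AC: 3-byte form → E6 8A AC.
U+8320: 3-byte form → E8 8C A0.
U+057C: 2-byte form → D5 BC.
Concatenated (21 bytes): EE A1 A9 E0 B9 82 F0 90 8C BF EA A6 8D E6 8A AC E8 8C A0 D5 BC.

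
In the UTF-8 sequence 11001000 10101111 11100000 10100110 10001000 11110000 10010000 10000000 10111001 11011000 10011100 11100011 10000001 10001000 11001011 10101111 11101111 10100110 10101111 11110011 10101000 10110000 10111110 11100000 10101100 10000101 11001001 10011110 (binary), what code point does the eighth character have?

U+E8C3E

Offset 0: leading byte 0xC8 = 11001000 → 2-byte char #1 = C8 AF.
Offset 2: leading byte 0xE0 = 11100000 → 3-byte char #2 = E0 A6 88.
Offset 5: leading byte 0xF0 = 11110000 → 4-byte char #3 = F0 90 80 B9.
Offset 9: leading byte 0xD8 = 11011000 → 2-byte char #4 = D8 9C.
Offset 11: leading byte 0xE3 = 11100011 → 3-byte char #5 = E3 81 88.
Offset 14: leading byte 0xCB = 11001011 → 2-byte char #6 = CB AF.
Offset 16: leading byte 0xEF = 11101111 → 3-byte char #7 = EF A6 AF.
Offset 19: leading byte 0xF3 = 11110011 → 4-byte char #8 = F3 A8 B0 BE.
Leading byte 0xF3 = 11110011 matches 11110xxx → 4-byte sequence.
Byte 1: 0xF3 = 11110011, payload 011 (3 bits).
Byte 2: 0xA8 = 10101000 (10xxxxxx ✓), payload 101000.
Byte 3: 0xB0 = 10110000 (10xxxxxx ✓), payload 110000.
Byte 4: 0xBE = 10111110 (10xxxxxx ✓), payload 111110.
Concatenate: 011101000110000111110 = 0xE8C3E (21 bits → U+E8C3E).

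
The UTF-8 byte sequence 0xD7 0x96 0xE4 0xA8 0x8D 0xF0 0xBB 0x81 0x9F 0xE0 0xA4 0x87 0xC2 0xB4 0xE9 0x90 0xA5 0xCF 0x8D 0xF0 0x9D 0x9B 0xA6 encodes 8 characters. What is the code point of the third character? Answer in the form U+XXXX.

U+3B05F

Offset 0: leading byte 0xD7 = 11010111 → 2-byte char #1 = D7 96.
Offset 2: leading byte 0xE4 = 11100100 → 3-byte char #2 = E4 A8 8D.
Offset 5: leading byte 0xF0 = 11110000 → 4-byte char #3 = F0 BB 81 9F.
Leading byte 0xF0 = 11110000 matches 11110xxx → 4-byte sequence.
Byte 1: 0xF0 = 11110000, payload 000 (3 bits).
Byte 2: 0xBB = 10111011 (10xxxxxx ✓), payload 111011.
Byte 3: 0x81 = 10000001 (10xxxxxx ✓), payload 000001.
Byte 4: 0x9F = 10011111 (10xxxxxx ✓), payload 011111.
Concatenate: 000111011000001011111 = 0x3B05F (21 bits → U+3B05F).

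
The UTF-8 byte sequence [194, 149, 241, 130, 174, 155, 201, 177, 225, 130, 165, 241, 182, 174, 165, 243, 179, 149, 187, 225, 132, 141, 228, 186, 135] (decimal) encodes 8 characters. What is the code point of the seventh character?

Offset 0: leading byte 0xC2 = 11000010 → 2-byte char #1 = C2 95.
Offset 2: leading byte 0xF1 = 11110001 → 4-byte char #2 = F1 82 AE 9B.
Offset 6: leading byte 0xC9 = 11001001 → 2-byte char #3 = C9 B1.
Offset 8: leading byte 0xE1 = 11100001 → 3-byte char #4 = E1 82 A5.
Offset 11: leading byte 0xF1 = 11110001 → 4-byte char #5 = F1 B6 AE A5.
Offset 15: leading byte 0xF3 = 11110011 → 4-byte char #6 = F3 B3 95 BB.
Offset 19: leading byte 0xE1 = 11100001 → 3-byte char #7 = E1 84 8D.
Leading byte 0xE1 = 11100001 matches 1110xxxx → 3-byte sequence.
Byte 1: 0xE1 = 11100001, payload 0001 (4 bits).
Byte 2: 0x84 = 10000100 (10xxxxxx ✓), payload 000100.
Byte 3: 0x8D = 10001101 (10xxxxxx ✓), payload 001101.
Concatenate: 0001000100001101 = 0x110D (16 bits → U+110D).

U+110D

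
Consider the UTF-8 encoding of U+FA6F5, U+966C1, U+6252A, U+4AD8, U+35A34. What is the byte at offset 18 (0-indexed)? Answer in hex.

U+FA6F5 → 4-byte form F3 BA 9B B5 at offsets 0–3.
U+966C1 → 4-byte form F2 96 9B 81 at offsets 4–7.
U+6252A → 4-byte form F1 A2 94 AA at offsets 8–11.
U+4AD8 → 3-byte form E4 AB 98 at offsets 12–14.
U+35A34 → 4-byte form F0 B5 A8 B4 at offsets 15–18.
Offset 18 falls in char 5's range; it's byte 4 of F0 B5 A8 B4 = 0xB4.

0xB4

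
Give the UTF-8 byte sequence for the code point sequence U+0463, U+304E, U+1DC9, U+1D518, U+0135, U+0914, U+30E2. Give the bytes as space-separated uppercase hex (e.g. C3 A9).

D1 A3 E3 81 8E E1 B7 89 F0 9D 94 98 C4 B5 E0 A4 94 E3 83 A2

U+0463: 2-byte form → D1 A3.
U+304E: 3-byte form → E3 81 8E.
U+1DC9: 3-byte form → E1 B7 89.
U+1D518: 4-byte form → F0 9D 94 98.
U+0135: 2-byte form → C4 B5.
U+0914: 3-byte form → E0 A4 94.
U+30E2: 3-byte form → E3 83 A2.
Concatenated (20 bytes): D1 A3 E3 81 8E E1 B7 89 F0 9D 94 98 C4 B5 E0 A4 94 E3 83 A2.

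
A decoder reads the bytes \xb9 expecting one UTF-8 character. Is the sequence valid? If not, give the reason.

Byte 0xB9 = 10111001 has the form 10xxxxxx — a continuation byte — but there is no preceding leading byte.

invalid (continuation byte with no leading byte)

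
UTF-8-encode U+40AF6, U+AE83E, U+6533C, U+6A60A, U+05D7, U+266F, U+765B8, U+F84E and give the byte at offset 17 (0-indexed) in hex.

U+40AF6 → 4-byte form F1 80 AB B6 at offsets 0–3.
U+AE83E → 4-byte form F2 AE A0 BE at offsets 4–7.
U+6533C → 4-byte form F1 A5 8C BC at offsets 8–11.
U+6A60A → 4-byte form F1 AA 98 8A at offsets 12–15.
U+05D7 → 2-byte form D7 97 at offsets 16–17.
Offset 17 falls in char 5's range; it's byte 2 of D7 97 = 0x97.

0x97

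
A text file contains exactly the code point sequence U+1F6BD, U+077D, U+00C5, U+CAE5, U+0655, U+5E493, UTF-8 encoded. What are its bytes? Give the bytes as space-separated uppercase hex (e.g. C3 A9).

U+1F6BD: 4-byte form → F0 9F 9A BD.
U+077D: 2-byte form → DD BD.
U+00C5: 2-byte form → C3 85.
U+CAE5: 3-byte form → EC AB A5.
U+0655: 2-byte form → D9 95.
U+5E493: 4-byte form → F1 9E 92 93.
Concatenated (17 bytes): F0 9F 9A BD DD BD C3 85 EC AB A5 D9 95 F1 9E 92 93.

F0 9F 9A BD DD BD C3 85 EC AB A5 D9 95 F1 9E 92 93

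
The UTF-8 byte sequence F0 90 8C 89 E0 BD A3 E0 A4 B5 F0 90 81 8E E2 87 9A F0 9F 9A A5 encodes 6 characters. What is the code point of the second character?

U+0F63

Offset 0: leading byte 0xF0 = 11110000 → 4-byte char #1 = F0 90 8C 89.
Offset 4: leading byte 0xE0 = 11100000 → 3-byte char #2 = E0 BD A3.
Leading byte 0xE0 = 11100000 matches 1110xxxx → 3-byte sequence.
Byte 1: 0xE0 = 11100000, payload 0000 (4 bits).
Byte 2: 0xBD = 10111101 (10xxxxxx ✓), payload 111101.
Byte 3: 0xA3 = 10100011 (10xxxxxx ✓), payload 100011.
Concatenate: 0000111101100011 = 0xF63 (16 bits → U+0F63).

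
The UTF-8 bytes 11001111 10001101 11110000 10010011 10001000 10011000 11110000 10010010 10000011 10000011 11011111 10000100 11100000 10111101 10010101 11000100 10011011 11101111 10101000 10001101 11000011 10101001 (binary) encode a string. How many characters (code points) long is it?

8

Byte at offset 0: 0xCF = 11001111 → 2-byte char (#1). Advance 2.
Byte at offset 2: 0xF0 = 11110000 → 4-byte char (#2). Advance 4.
Byte at offset 6: 0xF0 = 11110000 → 4-byte char (#3). Advance 4.
Byte at offset 10: 0xDF = 11011111 → 2-byte char (#4). Advance 2.
Byte at offset 12: 0xE0 = 11100000 → 3-byte char (#5). Advance 3.
Byte at offset 15: 0xC4 = 11000100 → 2-byte char (#6). Advance 2.
Byte at offset 17: 0xEF = 11101111 → 3-byte char (#7). Advance 3.
Byte at offset 20: 0xC3 = 11000011 → 2-byte char (#8). Advance 2.
Reached end at offset 22 after 8 code points.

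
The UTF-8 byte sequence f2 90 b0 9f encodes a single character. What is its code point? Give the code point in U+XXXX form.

U+90C1F

Leading byte 0xF2 = 11110010 matches 11110xxx → 4-byte sequence.
Byte 1: 0xF2 = 11110010, payload 010 (3 bits).
Byte 2: 0x90 = 10010000 (10xxxxxx ✓), payload 010000.
Byte 3: 0xB0 = 10110000 (10xxxxxx ✓), payload 110000.
Byte 4: 0x9F = 10011111 (10xxxxxx ✓), payload 011111.
Concatenate: 010010000110000011111 = 0x90C1F (21 bits → U+90C1F).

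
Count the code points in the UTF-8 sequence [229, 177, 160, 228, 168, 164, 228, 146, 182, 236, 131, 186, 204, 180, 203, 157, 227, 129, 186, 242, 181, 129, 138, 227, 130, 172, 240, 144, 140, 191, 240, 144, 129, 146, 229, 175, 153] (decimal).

12

Byte at offset 0: 0xE5 = 11100101 → 3-byte char (#1). Advance 3.
Byte at offset 3: 0xE4 = 11100100 → 3-byte char (#2). Advance 3.
Byte at offset 6: 0xE4 = 11100100 → 3-byte char (#3). Advance 3.
Byte at offset 9: 0xEC = 11101100 → 3-byte char (#4). Advance 3.
Byte at offset 12: 0xCC = 11001100 → 2-byte char (#5). Advance 2.
Byte at offset 14: 0xCB = 11001011 → 2-byte char (#6). Advance 2.
Byte at offset 16: 0xE3 = 11100011 → 3-byte char (#7). Advance 3.
Byte at offset 19: 0xF2 = 11110010 → 4-byte char (#8). Advance 4.
Byte at offset 23: 0xE3 = 11100011 → 3-byte char (#9). Advance 3.
Byte at offset 26: 0xF0 = 11110000 → 4-byte char (#10). Advance 4.
Byte at offset 30: 0xF0 = 11110000 → 4-byte char (#11). Advance 4.
Byte at offset 34: 0xE5 = 11100101 → 3-byte char (#12). Advance 3.
Reached end at offset 37 after 12 code points.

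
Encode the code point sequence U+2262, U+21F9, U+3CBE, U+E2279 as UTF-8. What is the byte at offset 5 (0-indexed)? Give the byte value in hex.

0xB9

U+2262 → 3-byte form E2 89 A2 at offsets 0–2.
U+21F9 → 3-byte form E2 87 B9 at offsets 3–5.
Offset 5 falls in char 2's range; it's byte 3 of E2 87 B9 = 0xB9.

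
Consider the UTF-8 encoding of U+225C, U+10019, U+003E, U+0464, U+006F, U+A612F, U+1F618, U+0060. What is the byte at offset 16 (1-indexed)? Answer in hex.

0xF0

1-indexed offset 16 is 0-indexed offset 15.
U+225C → 3-byte form E2 89 9C at offsets 0–2.
U+10019 → 4-byte form F0 90 80 99 at offsets 3–6.
U+003E → 1-byte form 3E at offsets 7–7.
U+0464 → 2-byte form D1 A4 at offsets 8–9.
U+006F → 1-byte form 6F at offsets 10–10.
U+A612F → 4-byte form F2 A6 84 AF at offsets 11–14.
U+1F618 → 4-byte form F0 9F 98 98 at offsets 15–18.
Offset 15 falls in char 7's range; it's byte 1 of F0 9F 98 98 = 0xF0.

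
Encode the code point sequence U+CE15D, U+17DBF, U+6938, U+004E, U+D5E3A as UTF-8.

F3 8E 85 9D F0 97 B6 BF E6 A4 B8 4E F3 95 B8 BA

U+CE15D: 4-byte form → F3 8E 85 9D.
U+17DBF: 4-byte form → F0 97 B6 BF.
U+6938: 3-byte form → E6 A4 B8.
U+004E: 1-byte form → 4E.
U+D5E3A: 4-byte form → F3 95 B8 BA.
Concatenated (16 bytes): F3 8E 85 9D F0 97 B6 BF E6 A4 B8 4E F3 95 B8 BA.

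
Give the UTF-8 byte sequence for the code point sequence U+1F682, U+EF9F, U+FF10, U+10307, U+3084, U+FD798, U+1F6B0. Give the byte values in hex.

U+1F682: 4-byte form → F0 9F 9A 82.
U+EF9F: 3-byte form → EE BE 9F.
U+FF10: 3-byte form → EF BC 90.
U+10307: 4-byte form → F0 90 8C 87.
U+3084: 3-byte form → E3 82 84.
U+FD798: 4-byte form → F3 BD 9E 98.
U+1F6B0: 4-byte form → F0 9F 9A B0.
Concatenated (25 bytes): F0 9F 9A 82 EE BE 9F EF BC 90 F0 90 8C 87 E3 82 84 F3 BD 9E 98 F0 9F 9A B0.

F0 9F 9A 82 EE BE 9F EF BC 90 F0 90 8C 87 E3 82 84 F3 BD 9E 98 F0 9F 9A B0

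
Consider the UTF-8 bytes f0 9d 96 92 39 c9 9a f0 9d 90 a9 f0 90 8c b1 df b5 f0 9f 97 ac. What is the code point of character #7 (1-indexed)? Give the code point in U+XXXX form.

U+1F5EC

Offset 0: leading byte 0xF0 = 11110000 → 4-byte char #1 = F0 9D 96 92.
Offset 4: leading byte 0x39 = 00111001 → 1-byte char #2 = 39.
Offset 5: leading byte 0xC9 = 11001001 → 2-byte char #3 = C9 9A.
Offset 7: leading byte 0xF0 = 11110000 → 4-byte char #4 = F0 9D 90 A9.
Offset 11: leading byte 0xF0 = 11110000 → 4-byte char #5 = F0 90 8C B1.
Offset 15: leading byte 0xDF = 11011111 → 2-byte char #6 = DF B5.
Offset 17: leading byte 0xF0 = 11110000 → 4-byte char #7 = F0 9F 97 AC.
Leading byte 0xF0 = 11110000 matches 11110xxx → 4-byte sequence.
Byte 1: 0xF0 = 11110000, payload 000 (3 bits).
Byte 2: 0x9F = 10011111 (10xxxxxx ✓), payload 011111.
Byte 3: 0x97 = 10010111 (10xxxxxx ✓), payload 010111.
Byte 4: 0xAC = 10101100 (10xxxxxx ✓), payload 101100.
Concatenate: 000011111010111101100 = 0x1F5EC (21 bits → U+1F5EC).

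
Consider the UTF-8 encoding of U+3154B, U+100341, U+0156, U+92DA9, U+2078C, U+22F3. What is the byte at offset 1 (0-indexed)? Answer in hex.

U+3154B → 4-byte form F0 B1 95 8B at offsets 0–3.
Offset 1 falls in char 1's range; it's byte 2 of F0 B1 95 8B = 0xB1.

0xB1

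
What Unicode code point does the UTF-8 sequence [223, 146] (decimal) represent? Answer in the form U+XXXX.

U+07D2

Leading byte 0xDF = 11011111 matches 110xxxxx → 2-byte sequence.
Byte 1: 0xDF = 11011111, payload 11111 (5 bits).
Byte 2: 0x92 = 10010010 (10xxxxxx ✓), payload 010010.
Concatenate: 11111010010 = 0x7D2 (11 bits → U+07D2).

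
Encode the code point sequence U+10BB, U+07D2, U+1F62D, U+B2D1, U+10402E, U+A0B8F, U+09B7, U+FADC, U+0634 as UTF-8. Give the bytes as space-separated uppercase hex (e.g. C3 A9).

U+10BB: 3-byte form → E1 82 BB.
U+07D2: 2-byte form → DF 92.
U+1F62D: 4-byte form → F0 9F 98 AD.
U+B2D1: 3-byte form → EB 8B 91.
U+10402E: 4-byte form → F4 84 80 AE.
U+A0B8F: 4-byte form → F2 A0 AE 8F.
U+09B7: 3-byte form → E0 A6 B7.
U+FADC: 3-byte form → EF AB 9C.
U+0634: 2-byte form → D8 B4.
Concatenated (28 bytes): E1 82 BB DF 92 F0 9F 98 AD EB 8B 91 F4 84 80 AE F2 A0 AE 8F E0 A6 B7 EF AB 9C D8 B4.

E1 82 BB DF 92 F0 9F 98 AD EB 8B 91 F4 84 80 AE F2 A0 AE 8F E0 A6 B7 EF AB 9C D8 B4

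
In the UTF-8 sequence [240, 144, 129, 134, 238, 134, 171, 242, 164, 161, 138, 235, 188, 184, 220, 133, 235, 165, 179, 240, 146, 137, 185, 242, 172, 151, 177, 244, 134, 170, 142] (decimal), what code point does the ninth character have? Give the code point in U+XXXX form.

Offset 0: leading byte 0xF0 = 11110000 → 4-byte char #1 = F0 90 81 86.
Offset 4: leading byte 0xEE = 11101110 → 3-byte char #2 = EE 86 AB.
Offset 7: leading byte 0xF2 = 11110010 → 4-byte char #3 = F2 A4 A1 8A.
Offset 11: leading byte 0xEB = 11101011 → 3-byte char #4 = EB BC B8.
Offset 14: leading byte 0xDC = 11011100 → 2-byte char #5 = DC 85.
Offset 16: leading byte 0xEB = 11101011 → 3-byte char #6 = EB A5 B3.
Offset 19: leading byte 0xF0 = 11110000 → 4-byte char #7 = F0 92 89 B9.
Offset 23: leading byte 0xF2 = 11110010 → 4-byte char #8 = F2 AC 97 B1.
Offset 27: leading byte 0xF4 = 11110100 → 4-byte char #9 = F4 86 AA 8E.
Leading byte 0xF4 = 11110100 matches 11110xxx → 4-byte sequence.
Byte 1: 0xF4 = 11110100, payload 100 (3 bits).
Byte 2: 0x86 = 10000110 (10xxxxxx ✓), payload 000110.
Byte 3: 0xAA = 10101010 (10xxxxxx ✓), payload 101010.
Byte 4: 0x8E = 10001110 (10xxxxxx ✓), payload 001110.
Concatenate: 100000110101010001110 = 0x106A8E (21 bits → U+106A8E).

U+106A8E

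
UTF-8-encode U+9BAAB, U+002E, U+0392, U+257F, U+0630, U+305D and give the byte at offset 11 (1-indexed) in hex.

0xD8

1-indexed offset 11 is 0-indexed offset 10.
U+9BAAB → 4-byte form F2 9B AA AB at offsets 0–3.
U+002E → 1-byte form 2E at offsets 4–4.
U+0392 → 2-byte form CE 92 at offsets 5–6.
U+257F → 3-byte form E2 95 BF at offsets 7–9.
U+0630 → 2-byte form D8 B0 at offsets 10–11.
Offset 10 falls in char 5's range; it's byte 1 of D8 B0 = 0xD8.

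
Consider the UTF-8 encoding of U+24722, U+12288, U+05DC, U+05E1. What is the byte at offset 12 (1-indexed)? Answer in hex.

0xA1

1-indexed offset 12 is 0-indexed offset 11.
U+24722 → 4-byte form F0 A4 9C A2 at offsets 0–3.
U+12288 → 4-byte form F0 92 8A 88 at offsets 4–7.
U+05DC → 2-byte form D7 9C at offsets 8–9.
U+05E1 → 2-byte form D7 A1 at offsets 10–11.
Offset 11 falls in char 4's range; it's byte 2 of D7 A1 = 0xA1.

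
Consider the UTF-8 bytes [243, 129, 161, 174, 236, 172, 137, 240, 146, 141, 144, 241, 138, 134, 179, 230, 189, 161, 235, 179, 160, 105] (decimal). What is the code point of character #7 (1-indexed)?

Offset 0: leading byte 0xF3 = 11110011 → 4-byte char #1 = F3 81 A1 AE.
Offset 4: leading byte 0xEC = 11101100 → 3-byte char #2 = EC AC 89.
Offset 7: leading byte 0xF0 = 11110000 → 4-byte char #3 = F0 92 8D 90.
Offset 11: leading byte 0xF1 = 11110001 → 4-byte char #4 = F1 8A 86 B3.
Offset 15: leading byte 0xE6 = 11100110 → 3-byte char #5 = E6 BD A1.
Offset 18: leading byte 0xEB = 11101011 → 3-byte char #6 = EB B3 A0.
Offset 21: leading byte 0x69 = 01101001 → 1-byte char #7 = 69.
Leading byte 0x69 = 01101001 matches 0xxxxxxx → 1-byte sequence.
Byte 1: 0x69 = 01101001, payload 1101001 (7 bits).
Concatenate: 1101001 = 0x69 (7 bits → U+0069).

U+0069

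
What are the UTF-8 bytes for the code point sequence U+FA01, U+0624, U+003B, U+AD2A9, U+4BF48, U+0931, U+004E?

EF A8 81 D8 A4 3B F2 AD 8A A9 F1 8B BD 88 E0 A4 B1 4E

U+FA01: 3-byte form → EF A8 81.
U+0624: 2-byte form → D8 A4.
U+003B: 1-byte form → 3B.
U+AD2A9: 4-byte form → F2 AD 8A A9.
U+4BF48: 4-byte form → F1 8B BD 88.
U+0931: 3-byte form → E0 A4 B1.
U+004E: 1-byte form → 4E.
Concatenated (18 bytes): EF A8 81 D8 A4 3B F2 AD 8A A9 F1 8B BD 88 E0 A4 B1 4E.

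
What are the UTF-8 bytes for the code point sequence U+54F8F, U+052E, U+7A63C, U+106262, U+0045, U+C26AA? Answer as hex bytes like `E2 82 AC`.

U+54F8F: 4-byte form → F1 94 BE 8F.
U+052E: 2-byte form → D4 AE.
U+7A63C: 4-byte form → F1 BA 98 BC.
U+106262: 4-byte form → F4 86 89 A2.
U+0045: 1-byte form → 45.
U+C26AA: 4-byte form → F3 82 9A AA.
Concatenated (19 bytes): F1 94 BE 8F D4 AE F1 BA 98 BC F4 86 89 A2 45 F3 82 9A AA.

F1 94 BE 8F D4 AE F1 BA 98 BC F4 86 89 A2 45 F3 82 9A AA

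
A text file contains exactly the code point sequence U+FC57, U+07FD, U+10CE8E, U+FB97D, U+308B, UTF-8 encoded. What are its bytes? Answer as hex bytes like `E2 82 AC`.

U+FC57: 3-byte form → EF B1 97.
U+07FD: 2-byte form → DF BD.
U+10CE8E: 4-byte form → F4 8C BA 8E.
U+FB97D: 4-byte form → F3 BB A5 BD.
U+308B: 3-byte form → E3 82 8B.
Concatenated (16 bytes): EF B1 97 DF BD F4 8C BA 8E F3 BB A5 BD E3 82 8B.

EF B1 97 DF BD F4 8C BA 8E F3 BB A5 BD E3 82 8B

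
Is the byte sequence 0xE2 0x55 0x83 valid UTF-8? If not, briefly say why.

invalid (non-continuation byte where continuation expected)

Leading byte 0xE2 = 11100010 → 3-byte form.
Byte 2 is 0x55 = 01010101, which is not 10xxxxxx — expected a continuation byte.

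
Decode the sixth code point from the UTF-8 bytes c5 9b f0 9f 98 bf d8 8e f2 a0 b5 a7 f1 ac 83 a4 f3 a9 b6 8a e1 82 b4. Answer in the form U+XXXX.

Offset 0: leading byte 0xC5 = 11000101 → 2-byte char #1 = C5 9B.
Offset 2: leading byte 0xF0 = 11110000 → 4-byte char #2 = F0 9F 98 BF.
Offset 6: leading byte 0xD8 = 11011000 → 2-byte char #3 = D8 8E.
Offset 8: leading byte 0xF2 = 11110010 → 4-byte char #4 = F2 A0 B5 A7.
Offset 12: leading byte 0xF1 = 11110001 → 4-byte char #5 = F1 AC 83 A4.
Offset 16: leading byte 0xF3 = 11110011 → 4-byte char #6 = F3 A9 B6 8A.
Leading byte 0xF3 = 11110011 matches 11110xxx → 4-byte sequence.
Byte 1: 0xF3 = 11110011, payload 011 (3 bits).
Byte 2: 0xA9 = 10101001 (10xxxxxx ✓), payload 101001.
Byte 3: 0xB6 = 10110110 (10xxxxxx ✓), payload 110110.
Byte 4: 0x8A = 10001010 (10xxxxxx ✓), payload 001010.
Concatenate: 011101001110110001010 = 0xE9D8A (21 bits → U+E9D8A).

U+E9D8A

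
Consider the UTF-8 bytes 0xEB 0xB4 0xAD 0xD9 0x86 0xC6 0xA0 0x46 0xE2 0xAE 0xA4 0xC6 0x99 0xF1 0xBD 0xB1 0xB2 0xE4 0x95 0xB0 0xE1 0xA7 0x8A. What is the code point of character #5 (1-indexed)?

Offset 0: leading byte 0xEB = 11101011 → 3-byte char #1 = EB B4 AD.
Offset 3: leading byte 0xD9 = 11011001 → 2-byte char #2 = D9 86.
Offset 5: leading byte 0xC6 = 11000110 → 2-byte char #3 = C6 A0.
Offset 7: leading byte 0x46 = 01000110 → 1-byte char #4 = 46.
Offset 8: leading byte 0xE2 = 11100010 → 3-byte char #5 = E2 AE A4.
Leading byte 0xE2 = 11100010 matches 1110xxxx → 3-byte sequence.
Byte 1: 0xE2 = 11100010, payload 0010 (4 bits).
Byte 2: 0xAE = 10101110 (10xxxxxx ✓), payload 101110.
Byte 3: 0xA4 = 10100100 (10xxxxxx ✓), payload 100100.
Concatenate: 0010101110100100 = 0x2BA4 (16 bits → U+2BA4).

U+2BA4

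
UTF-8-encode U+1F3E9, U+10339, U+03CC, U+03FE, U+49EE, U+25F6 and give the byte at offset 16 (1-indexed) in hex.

1-indexed offset 16 is 0-indexed offset 15.
U+1F3E9 → 4-byte form F0 9F 8F A9 at offsets 0–3.
U+10339 → 4-byte form F0 90 8C B9 at offsets 4–7.
U+03CC → 2-byte form CF 8C at offsets 8–9.
U+03FE → 2-byte form CF BE at offsets 10–11.
U+49EE → 3-byte form E4 A7 AE at offsets 12–14.
U+25F6 → 3-byte form E2 97 B6 at offsets 15–17.
Offset 15 falls in char 6's range; it's byte 1 of E2 97 B6 = 0xE2.

0xE2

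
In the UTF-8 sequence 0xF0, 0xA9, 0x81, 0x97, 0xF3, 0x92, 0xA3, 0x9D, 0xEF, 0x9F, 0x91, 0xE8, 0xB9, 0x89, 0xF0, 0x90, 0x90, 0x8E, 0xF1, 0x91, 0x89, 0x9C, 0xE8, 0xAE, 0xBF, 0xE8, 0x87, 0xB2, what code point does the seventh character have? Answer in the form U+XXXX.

U+8BBF

Offset 0: leading byte 0xF0 = 11110000 → 4-byte char #1 = F0 A9 81 97.
Offset 4: leading byte 0xF3 = 11110011 → 4-byte char #2 = F3 92 A3 9D.
Offset 8: leading byte 0xEF = 11101111 → 3-byte char #3 = EF 9F 91.
Offset 11: leading byte 0xE8 = 11101000 → 3-byte char #4 = E8 B9 89.
Offset 14: leading byte 0xF0 = 11110000 → 4-byte char #5 = F0 90 90 8E.
Offset 18: leading byte 0xF1 = 11110001 → 4-byte char #6 = F1 91 89 9C.
Offset 22: leading byte 0xE8 = 11101000 → 3-byte char #7 = E8 AE BF.
Leading byte 0xE8 = 11101000 matches 1110xxxx → 3-byte sequence.
Byte 1: 0xE8 = 11101000, payload 1000 (4 bits).
Byte 2: 0xAE = 10101110 (10xxxxxx ✓), payload 101110.
Byte 3: 0xBF = 10111111 (10xxxxxx ✓), payload 111111.
Concatenate: 1000101110111111 = 0x8BBF (16 bits → U+8BBF).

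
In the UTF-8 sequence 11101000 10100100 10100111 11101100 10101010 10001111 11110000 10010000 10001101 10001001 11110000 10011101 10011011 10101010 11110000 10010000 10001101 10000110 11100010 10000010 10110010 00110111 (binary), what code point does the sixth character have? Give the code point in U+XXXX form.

Offset 0: leading byte 0xE8 = 11101000 → 3-byte char #1 = E8 A4 A7.
Offset 3: leading byte 0xEC = 11101100 → 3-byte char #2 = EC AA 8F.
Offset 6: leading byte 0xF0 = 11110000 → 4-byte char #3 = F0 90 8D 89.
Offset 10: leading byte 0xF0 = 11110000 → 4-byte char #4 = F0 9D 9B AA.
Offset 14: leading byte 0xF0 = 11110000 → 4-byte char #5 = F0 90 8D 86.
Offset 18: leading byte 0xE2 = 11100010 → 3-byte char #6 = E2 82 B2.
Leading byte 0xE2 = 11100010 matches 1110xxxx → 3-byte sequence.
Byte 1: 0xE2 = 11100010, payload 0010 (4 bits).
Byte 2: 0x82 = 10000010 (10xxxxxx ✓), payload 000010.
Byte 3: 0xB2 = 10110010 (10xxxxxx ✓), payload 110010.
Concatenate: 0010000010110010 = 0x20B2 (16 bits → U+20B2).

U+20B2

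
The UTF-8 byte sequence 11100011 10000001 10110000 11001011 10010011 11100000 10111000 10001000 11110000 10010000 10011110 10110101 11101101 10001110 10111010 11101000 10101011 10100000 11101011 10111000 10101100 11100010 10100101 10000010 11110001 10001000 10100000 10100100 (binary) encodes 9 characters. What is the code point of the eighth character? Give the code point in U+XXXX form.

U+2942

Offset 0: leading byte 0xE3 = 11100011 → 3-byte char #1 = E3 81 B0.
Offset 3: leading byte 0xCB = 11001011 → 2-byte char #2 = CB 93.
Offset 5: leading byte 0xE0 = 11100000 → 3-byte char #3 = E0 B8 88.
Offset 8: leading byte 0xF0 = 11110000 → 4-byte char #4 = F0 90 9E B5.
Offset 12: leading byte 0xED = 11101101 → 3-byte char #5 = ED 8E BA.
Offset 15: leading byte 0xE8 = 11101000 → 3-byte char #6 = E8 AB A0.
Offset 18: leading byte 0xEB = 11101011 → 3-byte char #7 = EB B8 AC.
Offset 21: leading byte 0xE2 = 11100010 → 3-byte char #8 = E2 A5 82.
Leading byte 0xE2 = 11100010 matches 1110xxxx → 3-byte sequence.
Byte 1: 0xE2 = 11100010, payload 0010 (4 bits).
Byte 2: 0xA5 = 10100101 (10xxxxxx ✓), payload 100101.
Byte 3: 0x82 = 10000010 (10xxxxxx ✓), payload 000010.
Concatenate: 0010100101000010 = 0x2942 (16 bits → U+2942).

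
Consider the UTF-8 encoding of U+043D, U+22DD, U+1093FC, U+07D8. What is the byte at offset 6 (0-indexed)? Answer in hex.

0x89

U+043D → 2-byte form D0 BD at offsets 0–1.
U+22DD → 3-byte form E2 8B 9D at offsets 2–4.
U+1093FC → 4-byte form F4 89 8F BC at offsets 5–8.
Offset 6 falls in char 3's range; it's byte 2 of F4 89 8F BC = 0x89.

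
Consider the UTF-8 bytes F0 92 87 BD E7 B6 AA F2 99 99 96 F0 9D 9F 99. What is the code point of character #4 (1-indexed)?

U+1D7D9

Offset 0: leading byte 0xF0 = 11110000 → 4-byte char #1 = F0 92 87 BD.
Offset 4: leading byte 0xE7 = 11100111 → 3-byte char #2 = E7 B6 AA.
Offset 7: leading byte 0xF2 = 11110010 → 4-byte char #3 = F2 99 99 96.
Offset 11: leading byte 0xF0 = 11110000 → 4-byte char #4 = F0 9D 9F 99.
Leading byte 0xF0 = 11110000 matches 11110xxx → 4-byte sequence.
Byte 1: 0xF0 = 11110000, payload 000 (3 bits).
Byte 2: 0x9D = 10011101 (10xxxxxx ✓), payload 011101.
Byte 3: 0x9F = 10011111 (10xxxxxx ✓), payload 011111.
Byte 4: 0x99 = 10011001 (10xxxxxx ✓), payload 011001.
Concatenate: 000011101011111011001 = 0x1D7D9 (21 bits → U+1D7D9).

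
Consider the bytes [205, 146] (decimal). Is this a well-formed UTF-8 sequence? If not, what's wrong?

valid

Leading byte 0xCD = 11001101 → 2-byte form.
Continuation bytes 0x92=10010010 all match 10xxxxxx.
Decoded value 0x352 is ≥ 0x80 (shortest form) and not a surrogate.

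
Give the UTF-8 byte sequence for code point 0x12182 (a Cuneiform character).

F0 92 86 82

U+12182 = 0x12182 = 74114 decimal. In range U+10000–U+10FFFF → 4-byte form: 11110xxx 10xxxxxx 10xxxxxx 10xxxxxx.
Binary (21 bits): 000010010000110000010.
Split 3+6+6+6: 000 | 010010 | 000110 | 000010.
Byte 1: 11110000 = 0xF0.
Byte 2: 10010010 = 0x92.
Byte 3: 10000110 = 0x86.
Byte 4: 10000010 = 0x82.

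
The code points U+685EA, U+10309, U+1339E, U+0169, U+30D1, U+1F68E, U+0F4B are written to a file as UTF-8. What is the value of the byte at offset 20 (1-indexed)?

0x9A

1-indexed offset 20 is 0-indexed offset 19.
U+685EA → 4-byte form F1 A8 97 AA at offsets 0–3.
U+10309 → 4-byte form F0 90 8C 89 at offsets 4–7.
U+1339E → 4-byte form F0 93 8E 9E at offsets 8–11.
U+0169 → 2-byte form C5 A9 at offsets 12–13.
U+30D1 → 3-byte form E3 83 91 at offsets 14–16.
U+1F68E → 4-byte form F0 9F 9A 8E at offsets 17–20.
Offset 19 falls in char 6's range; it's byte 3 of F0 9F 9A 8E = 0x9A.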